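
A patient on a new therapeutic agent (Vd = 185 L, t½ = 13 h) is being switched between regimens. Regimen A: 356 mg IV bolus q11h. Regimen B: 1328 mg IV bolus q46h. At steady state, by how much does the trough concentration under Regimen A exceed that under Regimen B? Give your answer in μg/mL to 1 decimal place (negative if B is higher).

Regimen A: f = (1/2)^(11/13) ≈ 0.5563; Cmin,ss = (356/185)·f/(1−f) ≈ 2.413 μg/mL.
Regimen B: f = (1/2)^(46/13) ≈ 0.0861; Cmin,ss = (1328/185)·f/(1−f) ≈ 0.676 μg/mL.
Difference ≈ 2.413 − 0.676 ≈ 1.737 μg/mL.

1.7 μg/mL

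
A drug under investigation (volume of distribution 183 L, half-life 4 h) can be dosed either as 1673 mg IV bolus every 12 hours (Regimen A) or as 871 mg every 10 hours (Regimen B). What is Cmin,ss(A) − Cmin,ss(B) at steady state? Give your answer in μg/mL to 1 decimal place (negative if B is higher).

0.3 μg/mL

Regimen A: f = (1/2)^(12/4) ≈ 0.1250; Cmin,ss = (1673/183)·f/(1−f) ≈ 1.306 μg/mL.
Regimen B: f = (1/2)^(10/4) ≈ 0.1768; Cmin,ss = (871/183)·f/(1−f) ≈ 1.022 μg/mL.
Difference ≈ 1.306 − 1.022 ≈ 0.284 μg/mL.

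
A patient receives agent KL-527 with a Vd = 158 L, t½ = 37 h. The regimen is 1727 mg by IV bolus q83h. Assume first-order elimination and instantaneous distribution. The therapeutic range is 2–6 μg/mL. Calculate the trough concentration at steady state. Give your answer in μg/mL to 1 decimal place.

τ/t½ = 83/37 ≈ 2.2432, so fraction remaining f = (1/2)^(83/37) ≈ 0.2112.
Accumulation ratio R = 1/(1 − f) ≈ 1/0.7888 ≈ 1.2677.
Single-dose peak C₀ = D/Vd = 1727/158 ≈ 10.930 μg/mL.
Cmax,ss = C₀/(1 − f) ≈ 10.930/0.7888 ≈ 13.856 μg/mL.
One interval later, Cmin,ss = Cmax,ss·e^(−kτ) ≈ 13.856 × 0.2112 ≈ 2.926 μg/mL.
Trough 2.9 μg/mL vs MEC 2 μg/mL: adequate.

2.9 μg/mL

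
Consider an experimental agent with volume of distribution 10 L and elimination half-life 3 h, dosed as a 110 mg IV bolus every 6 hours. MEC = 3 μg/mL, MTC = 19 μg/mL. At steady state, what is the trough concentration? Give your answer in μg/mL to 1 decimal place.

τ = 6 h = 2 half-lives, so f = (1/2)^2 = 0.25.
At steady state, R = 1/(1 − 0.25) = 4/3.
Single-dose peak C₀ = D/Vd = 110/10 = 11 μg/mL.
Steady-state peak Cmax,ss = C₀·R = 11 × 4/3 ≈ 14.667 μg/mL.
Steady-state trough Cmin,ss = Cmax,ss·f ≈ 14.667 × 0.25 ≈ 3.667 μg/mL.
Trough 3.7 μg/mL vs MEC 3 μg/mL: adequate.

3.7 μg/mL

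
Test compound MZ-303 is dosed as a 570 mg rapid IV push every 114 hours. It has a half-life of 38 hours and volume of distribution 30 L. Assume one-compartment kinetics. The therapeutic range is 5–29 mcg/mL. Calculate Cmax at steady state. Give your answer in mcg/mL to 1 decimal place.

21.7 mcg/mL

The dosing interval is 3 half-lives, so f = 2^(−3) = 0.125.
Accumulation ratio R = 1/(1 − f) = 1/0.875 = 8/7.
Single-dose peak C₀ = D/Vd = 570/30 = 19 mcg/mL.
Steady-state peak Cmax,ss = C₀·R = 19 × 8/7 ≈ 21.714 mcg/mL.
Peak 21.7 mcg/mL vs MTC 29 mcg/mL: below toxic threshold.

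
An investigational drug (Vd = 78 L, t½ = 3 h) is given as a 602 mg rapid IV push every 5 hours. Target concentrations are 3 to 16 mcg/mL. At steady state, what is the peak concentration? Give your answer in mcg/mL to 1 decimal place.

11.3 mcg/mL

τ/t½ = 5/3 ≈ 1.6667, so fraction remaining f = (1/2)^(5/3) ≈ 0.3150.
Accumulation ratio R = 1/(1 − f) ≈ 1/0.6850 ≈ 1.4599.
Each bolus raises the concentration by D/Vd = 602/78 ≈ 7.718 mcg/mL.
Steady-state peak Cmax,ss = C₀·R ≈ 7.718 × 1.4599 ≈ 11.268 mcg/mL.
Peak 11.3 mcg/mL vs MTC 16 mcg/mL: below toxic threshold.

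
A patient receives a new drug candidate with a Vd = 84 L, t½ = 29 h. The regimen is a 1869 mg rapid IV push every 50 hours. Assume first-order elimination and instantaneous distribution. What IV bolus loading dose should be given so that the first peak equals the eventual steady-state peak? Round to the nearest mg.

f = (1/2)^(50/29) ≈ 0.302679; accumulation ratio R = 1/(1−f) ≈ 1.43406.
Loading dose to hit Cmax,ss on first dose: D_load = D_maint·R ≈ 1869 × 1.43406 ≈ 2680.26 mg.

2680 mg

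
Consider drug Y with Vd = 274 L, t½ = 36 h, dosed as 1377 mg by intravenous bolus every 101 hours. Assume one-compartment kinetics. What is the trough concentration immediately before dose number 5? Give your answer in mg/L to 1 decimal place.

0.8 mg/L

f = (1/2)^(τ/t½) = (1/2)^(101/36) ≈ 0.1430.
C₀ = D/Vd = 1377/274 ≈ 5.026 mg/L.
Before the 5th dose, 4 doses have been given. Superposition: Cmin = C₀·(f + f² + … + f^4).
≈ 5.026 × (0.1430 + 0.0204 + 0.0029 + 0.0004) ≈ 5.026 × 0.1667 ≈ 0.838 mg/L.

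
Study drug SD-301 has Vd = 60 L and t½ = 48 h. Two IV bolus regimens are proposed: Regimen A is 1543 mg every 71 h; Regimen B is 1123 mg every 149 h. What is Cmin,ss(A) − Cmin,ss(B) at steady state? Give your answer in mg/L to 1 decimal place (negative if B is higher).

11.9 mg/L

Regimen A: f = (1/2)^(71/48) ≈ 0.3587; Cmin,ss = (1543/60)·f/(1−f) ≈ 14.384 mg/L.
Regimen B: f = (1/2)^(149/48) ≈ 0.1163; Cmin,ss = (1123/60)·f/(1−f) ≈ 2.463 mg/L.
Difference ≈ 14.384 − 2.463 ≈ 11.921 mg/L.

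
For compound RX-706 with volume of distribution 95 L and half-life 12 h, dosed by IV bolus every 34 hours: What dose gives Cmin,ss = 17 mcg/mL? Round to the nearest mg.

τ/t½ = 34/12 ≈ 2.8333, so f = (1/2)^(34/12) ≈ 0.140308.
Cmin,ss = (D/Vd)·f/(1−f), so D = Cmin,ss·Vd·(1−f)/f.
D = 17 × 95 × (1−f)/f ≈ 17 × 95 × 6.12718 ≈ 9895.40 mg.

9895 mg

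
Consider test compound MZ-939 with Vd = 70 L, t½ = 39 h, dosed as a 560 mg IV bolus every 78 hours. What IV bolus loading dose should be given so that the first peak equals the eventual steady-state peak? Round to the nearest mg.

f = (1/2)^(78/39) ≈ 0.250000; accumulation ratio R = 1/(1−f) ≈ 1.33333.
Loading dose to hit Cmax,ss on first dose: D_load = D_maint·R ≈ 560 × 1.33333 ≈ 746.66 mg.

747 mg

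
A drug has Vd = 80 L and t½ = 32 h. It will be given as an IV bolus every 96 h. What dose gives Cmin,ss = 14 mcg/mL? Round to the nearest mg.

7840 mg

τ/t½ = 96/32 ≈ 3, so f = (1/2)^(96/32) ≈ 0.125000.
Cmin,ss = (D/Vd)·f/(1−f), so D = Cmin,ss·Vd·(1−f)/f.
D = 14 × 80 × (1−f)/f ≈ 14 × 80 × 7.00000 ≈ 7840.00 mg.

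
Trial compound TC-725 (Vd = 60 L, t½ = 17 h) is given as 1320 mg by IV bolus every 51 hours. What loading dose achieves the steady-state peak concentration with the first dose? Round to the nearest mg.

1509 mg

f = (1/2)^(51/17) ≈ 0.125000; accumulation ratio R = 1/(1−f) ≈ 1.14286.
Loading dose to hit Cmax,ss on first dose: D_load = D_maint·R ≈ 1320 × 1.14286 ≈ 1508.58 mg.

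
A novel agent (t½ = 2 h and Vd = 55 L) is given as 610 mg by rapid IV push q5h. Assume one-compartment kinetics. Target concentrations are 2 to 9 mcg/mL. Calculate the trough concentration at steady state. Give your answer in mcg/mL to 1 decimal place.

k = ln2/t½ = ln2/2 ≈ 0.346574 h⁻¹; fraction remaining f = e^(−kτ) = e^(−0.346574×5) ≈ 0.1768.
Accumulation ratio R = 1/(1 − f) ≈ 1/0.8232 ≈ 1.2148.
Each bolus raises the concentration by D/Vd = 610/55 ≈ 11.091 mcg/mL.
Cmax,ss = C₀/(1 − f) ≈ 11.091/0.8232 ≈ 13.473 mcg/mL.
Steady-state trough Cmin,ss = Cmax,ss·f ≈ 13.473 × 0.1768 ≈ 2.382 mcg/mL.
Trough 2.4 mcg/mL vs MEC 2 mcg/mL: adequate.

2.4 mcg/mL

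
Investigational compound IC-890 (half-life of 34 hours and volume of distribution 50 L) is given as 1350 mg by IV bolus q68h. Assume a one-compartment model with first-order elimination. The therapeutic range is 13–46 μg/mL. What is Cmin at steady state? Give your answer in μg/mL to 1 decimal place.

9.0 μg/mL

τ = 68 h = 2 half-lives, so f = (1/2)^2 = 0.25.
At steady state, R = 1/(1 − 0.25) = 4/3.
Single-dose peak C₀ = D/Vd = 1350/50 = 27 μg/mL.
Steady-state peak Cmax,ss = C₀·R = 27 × 4/3 ≈ 36.000 μg/mL.
Steady-state trough Cmin,ss = Cmax,ss·f ≈ 36.000 × 0.25 ≈ 9.000 μg/mL.
Trough 9.0 μg/mL vs MEC 13 μg/mL: subtherapeutic.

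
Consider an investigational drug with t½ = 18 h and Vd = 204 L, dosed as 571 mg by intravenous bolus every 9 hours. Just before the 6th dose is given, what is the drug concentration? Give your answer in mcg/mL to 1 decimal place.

5.6 mcg/mL

f = (1/2)^(τ/t½) = (1/2)^(9/18) ≈ 0.7071.
C₀ = D/Vd = 571/204 ≈ 2.799 mcg/mL.
Before the 6th dose, 5 doses have been given. Superposition: Cmin = C₀·(f + f² + … + f^5).
≈ 2.799 × (0.7071 + 0.5000 + 0.3535 + 0.2500 + 0.1768) ≈ 2.799 × 1.9874 ≈ 5.563 mcg/mL.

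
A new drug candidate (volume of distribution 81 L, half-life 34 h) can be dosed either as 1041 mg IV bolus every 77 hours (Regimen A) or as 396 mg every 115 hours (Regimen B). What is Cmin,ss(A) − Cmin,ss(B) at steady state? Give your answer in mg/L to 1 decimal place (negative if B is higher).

Regimen A: f = (1/2)^(77/34) ≈ 0.2081; Cmin,ss = (1041/81)·f/(1−f) ≈ 3.377 mg/L.
Regimen B: f = (1/2)^(115/34) ≈ 0.0959; Cmin,ss = (396/81)·f/(1−f) ≈ 0.519 mg/L.
Difference ≈ 3.377 − 0.519 ≈ 2.858 mg/L.

2.9 mg/L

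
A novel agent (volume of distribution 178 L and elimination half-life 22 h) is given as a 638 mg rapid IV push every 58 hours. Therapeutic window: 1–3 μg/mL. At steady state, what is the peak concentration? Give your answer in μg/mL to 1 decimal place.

k = ln2/t½ = ln2/22 ≈ 0.031507 h⁻¹; fraction remaining f = e^(−kτ) = e^(−0.031507×58) ≈ 0.1608.
Accumulation ratio R = 1/(1 − f) ≈ 1/0.8392 ≈ 1.1916.
Single-dose peak C₀ = D/Vd = 638/178 ≈ 3.584 μg/mL.
Cmax,ss = C₀/(1 − f) ≈ 3.584/0.8392 ≈ 4.271 μg/mL.
Peak 4.3 μg/mL vs MTC 3 μg/mL: exceeds toxic threshold.

4.3 μg/mL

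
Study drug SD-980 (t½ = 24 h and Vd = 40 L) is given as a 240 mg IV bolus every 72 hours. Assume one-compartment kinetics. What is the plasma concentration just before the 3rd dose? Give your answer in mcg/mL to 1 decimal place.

0.8 mcg/mL

f = (1/2)^(τ/t½) = (1/2)^(72/24) ≈ 0.1250.
C₀ = D/Vd = 240/40 ≈ 6.000 mcg/mL.
Before the 3rd dose, 2 doses have been given. Superposition: Cmin = C₀·(f + f²).
≈ 6.000 × (0.1250 + 0.0156) ≈ 6.000 × 0.1406 ≈ 0.844 mcg/mL.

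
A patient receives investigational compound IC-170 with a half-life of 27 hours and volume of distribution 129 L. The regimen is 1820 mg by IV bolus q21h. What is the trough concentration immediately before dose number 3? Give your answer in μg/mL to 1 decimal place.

f = (1/2)^(τ/t½) = (1/2)^(21/27) ≈ 0.5833.
C₀ = D/Vd = 1820/129 ≈ 14.109 μg/mL.
Before the 3rd dose, 2 doses have been given. Superposition: Cmin = C₀·(f + f²).
≈ 14.109 × (0.5833 + 0.3402) ≈ 14.109 × 0.9235 ≈ 13.030 μg/mL.

13.0 μg/mL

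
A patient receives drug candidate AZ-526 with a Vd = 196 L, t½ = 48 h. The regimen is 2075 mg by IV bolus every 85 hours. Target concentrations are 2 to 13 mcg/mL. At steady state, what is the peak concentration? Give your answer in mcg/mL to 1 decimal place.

15.0 mcg/mL

Over one 85-h interval, 85/48 ≈ 1.7708 half-lives elapse, leaving f ≈ 0.2930 of each dose.
At steady state, accumulation factor R = 1/(1 − e^(−kτ)) ≈ 1.4144.
Single-dose peak C₀ = D/Vd = 2075/196 ≈ 10.587 mcg/mL.
Steady-state peak Cmax,ss = C₀·R ≈ 10.587 × 1.4144 ≈ 14.974 mcg/mL.
Peak 15.0 mcg/mL vs MTC 13 mcg/mL: exceeds toxic threshold.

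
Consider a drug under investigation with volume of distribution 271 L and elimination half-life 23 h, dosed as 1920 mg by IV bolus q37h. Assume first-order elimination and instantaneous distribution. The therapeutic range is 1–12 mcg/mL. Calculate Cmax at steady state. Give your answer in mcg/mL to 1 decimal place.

10.5 mcg/mL

k = ln2/t½ = ln2/23 ≈ 0.030137 h⁻¹; fraction remaining f = e^(−kτ) = e^(−0.030137×37) ≈ 0.3279.
At steady state, accumulation factor R = 1/(1 − e^(−kτ)) ≈ 1.4879.
Single-dose peak C₀ = D/Vd = 1920/271 ≈ 7.085 mcg/mL.
Cmax,ss = C₀/(1 − f) ≈ 7.085/0.6721 ≈ 10.542 mcg/mL.
Peak 10.5 mcg/mL vs MTC 12 mcg/mL: below toxic threshold.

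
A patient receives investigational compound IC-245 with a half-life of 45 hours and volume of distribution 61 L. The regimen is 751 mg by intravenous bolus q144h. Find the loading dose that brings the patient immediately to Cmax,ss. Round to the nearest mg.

843 mg

f = (1/2)^(144/45) ≈ 0.108819; accumulation ratio R = 1/(1−f) ≈ 1.12211.
Loading dose to hit Cmax,ss on first dose: D_load = D_maint·R ≈ 751 × 1.12211 ≈ 842.70 mg.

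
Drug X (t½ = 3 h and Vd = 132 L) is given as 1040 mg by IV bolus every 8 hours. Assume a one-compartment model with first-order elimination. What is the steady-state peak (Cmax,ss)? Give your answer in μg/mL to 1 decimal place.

9.4 μg/mL

k = ln2/t½ = ln2/3 ≈ 0.231049 h⁻¹; fraction remaining f = e^(−kτ) = e^(−0.231049×8) ≈ 0.1575.
Accumulation ratio R = 1/(1 − f) ≈ 1/0.8425 ≈ 1.1869.
Single-dose peak C₀ = D/Vd = 1040/132 ≈ 7.879 μg/mL.
Cmax,ss = C₀/(1 − f) ≈ 7.879/0.8425 ≈ 9.352 μg/mL.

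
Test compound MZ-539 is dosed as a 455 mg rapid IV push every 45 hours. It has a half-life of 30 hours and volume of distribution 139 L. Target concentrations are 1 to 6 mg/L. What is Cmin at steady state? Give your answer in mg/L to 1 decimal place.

1.8 mg/L

k = ln2/t½ = ln2/30 ≈ 0.023105 h⁻¹; fraction remaining f = e^(−kτ) = e^(−0.023105×45) ≈ 0.3536.
Single-dose peak C₀ = D/Vd = 455/139 ≈ 3.273 mg/L.
Steady-state trough Cmin,ss = C₀·f/(1−f) ≈ 3.273 × 0.3536/0.6464 ≈ 1.790 mg/L.
Trough 1.8 mg/L vs MEC 1 mg/L: adequate.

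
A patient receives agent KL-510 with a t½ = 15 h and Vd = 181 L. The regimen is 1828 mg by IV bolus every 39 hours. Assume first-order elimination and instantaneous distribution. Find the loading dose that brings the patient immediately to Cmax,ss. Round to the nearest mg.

f = (1/2)^(39/15) ≈ 0.164938; accumulation ratio R = 1/(1−f) ≈ 1.19752.
Loading dose to hit Cmax,ss on first dose: D_load = D_maint·R ≈ 1828 × 1.19752 ≈ 2189.07 mg.

2189 mg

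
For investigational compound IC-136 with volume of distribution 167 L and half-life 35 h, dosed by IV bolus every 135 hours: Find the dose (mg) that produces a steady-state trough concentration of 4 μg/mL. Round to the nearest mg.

9012 mg

τ/t½ = 135/35 ≈ 3.8571, so f = (1/2)^(135/35) ≈ 0.069006.
Cmin,ss = (D/Vd)·f/(1−f), so D = Cmin,ss·Vd·(1−f)/f.
D = 4 × 167 × (1−f)/f ≈ 4 × 167 × 13.49149 ≈ 9012.32 mg.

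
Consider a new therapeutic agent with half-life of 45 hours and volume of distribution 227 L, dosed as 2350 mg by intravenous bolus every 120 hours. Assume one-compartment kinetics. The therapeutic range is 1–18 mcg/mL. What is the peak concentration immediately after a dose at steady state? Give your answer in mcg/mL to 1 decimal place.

12.3 mcg/mL

τ/t½ = 120/45 ≈ 2.6667, so fraction remaining f = (1/2)^(120/45) ≈ 0.1575.
At steady state, accumulation factor R = 1/(1 − e^(−kτ)) ≈ 1.1869.
Each bolus raises the concentration by D/Vd = 2350/227 ≈ 10.352 mcg/mL.
Steady-state peak Cmax,ss = C₀·R ≈ 10.352 × 1.1869 ≈ 12.287 mcg/mL.
Peak 12.3 mcg/mL vs MTC 18 mcg/mL: below toxic threshold.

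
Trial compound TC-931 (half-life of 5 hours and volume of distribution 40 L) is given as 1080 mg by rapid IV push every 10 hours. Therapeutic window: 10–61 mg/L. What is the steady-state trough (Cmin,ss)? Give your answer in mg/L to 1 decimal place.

τ = 10 h = 2 half-lives, so f = (1/2)^2 = 0.25.
At steady state, R = 1/(1 − 0.25) = 4/3.
Single-dose peak C₀ = D/Vd = 1080/40 = 27 mg/L.
Steady-state peak Cmax,ss = C₀·R = 27 × 4/3 ≈ 36.000 mg/L.
Steady-state trough Cmin,ss = Cmax,ss·f ≈ 36.000 × 0.25 ≈ 9.000 mg/L.
Trough 9.0 mg/L vs MEC 10 mg/L: subtherapeutic.

9.0 mg/L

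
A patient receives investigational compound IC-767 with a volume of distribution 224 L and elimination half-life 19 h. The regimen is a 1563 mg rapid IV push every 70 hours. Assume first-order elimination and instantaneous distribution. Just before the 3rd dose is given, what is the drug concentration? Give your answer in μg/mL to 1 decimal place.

0.6 μg/mL

f = (1/2)^(τ/t½) = (1/2)^(70/19) ≈ 0.0778.
C₀ = D/Vd = 1563/224 ≈ 6.978 μg/mL.
Before the 3rd dose, 2 doses have been given. Superposition: Cmin = C₀·(f + f²).
≈ 6.978 × (0.0778 + 0.0061) ≈ 6.978 × 0.0839 ≈ 0.585 μg/mL.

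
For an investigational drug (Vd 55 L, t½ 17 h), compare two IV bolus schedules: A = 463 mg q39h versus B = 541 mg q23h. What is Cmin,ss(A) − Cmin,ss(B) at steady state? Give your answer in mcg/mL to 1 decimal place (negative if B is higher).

-4.2 mcg/mL

Regimen A: f = (1/2)^(39/17) ≈ 0.2039; Cmin,ss = (463/55)·f/(1−f) ≈ 2.156 mcg/mL.
Regimen B: f = (1/2)^(23/17) ≈ 0.3915; Cmin,ss = (541/55)·f/(1−f) ≈ 6.329 mcg/mL.
Difference ≈ 2.156 − 6.329 ≈ -4.173 mcg/mL.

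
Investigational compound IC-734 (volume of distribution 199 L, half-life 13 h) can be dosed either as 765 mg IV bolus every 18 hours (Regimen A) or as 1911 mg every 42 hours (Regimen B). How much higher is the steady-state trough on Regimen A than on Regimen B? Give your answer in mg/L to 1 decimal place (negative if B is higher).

1.2 mg/L

Regimen A: f = (1/2)^(18/13) ≈ 0.3830; Cmin,ss = (765/199)·f/(1−f) ≈ 2.386 mg/L.
Regimen B: f = (1/2)^(42/13) ≈ 0.1065; Cmin,ss = (1911/199)·f/(1−f) ≈ 1.145 mg/L.
Difference ≈ 2.386 − 1.145 ≈ 1.241 mg/L.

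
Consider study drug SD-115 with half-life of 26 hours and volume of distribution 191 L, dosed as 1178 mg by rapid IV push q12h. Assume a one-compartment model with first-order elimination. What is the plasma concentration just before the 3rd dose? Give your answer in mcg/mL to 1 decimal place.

f = (1/2)^(τ/t½) = (1/2)^(12/26) ≈ 0.7262.
C₀ = D/Vd = 1178/191 ≈ 6.168 mcg/mL.
Before the 3rd dose, 2 doses have been given. Superposition: Cmin = C₀·(f + f²).
≈ 6.168 × (0.7262 + 0.5274) ≈ 6.168 × 1.2536 ≈ 7.732 mcg/mL.

7.7 mcg/mL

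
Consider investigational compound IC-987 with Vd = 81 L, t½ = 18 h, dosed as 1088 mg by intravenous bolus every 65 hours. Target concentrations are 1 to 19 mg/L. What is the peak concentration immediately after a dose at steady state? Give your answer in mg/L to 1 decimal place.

k = ln2/t½ = ln2/18 ≈ 0.038508 h⁻¹; fraction remaining f = e^(−kτ) = e^(−0.038508×65) ≈ 0.0818.
At steady state, accumulation factor R = 1/(1 − e^(−kτ)) ≈ 1.0891.
Single-dose peak C₀ = D/Vd = 1088/81 ≈ 13.432 mg/L.
Steady-state peak Cmax,ss = C₀·R ≈ 13.432 × 1.0891 ≈ 14.629 mg/L.
Peak 14.6 mg/L vs MTC 19 mg/L: below toxic threshold.

14.6 mg/L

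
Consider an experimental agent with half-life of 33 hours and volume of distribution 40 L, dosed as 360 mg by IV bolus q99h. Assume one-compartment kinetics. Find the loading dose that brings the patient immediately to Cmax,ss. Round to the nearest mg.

411 mg

f = (1/2)^(99/33) ≈ 0.125000; accumulation ratio R = 1/(1−f) ≈ 1.14286.
Loading dose to hit Cmax,ss on first dose: D_load = D_maint·R ≈ 360 × 1.14286 ≈ 411.43 mg.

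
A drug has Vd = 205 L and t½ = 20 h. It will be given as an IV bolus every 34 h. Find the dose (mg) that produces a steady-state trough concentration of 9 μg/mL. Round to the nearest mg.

4149 mg

τ/t½ = 34/20 ≈ 1.7, so f = (1/2)^(34/20) ≈ 0.307786.
Cmin,ss = (D/Vd)·f/(1−f), so D = Cmin,ss·Vd·(1−f)/f.
D = 9 × 205 × (1−f)/f ≈ 9 × 205 × 2.24901 ≈ 4149.42 mg.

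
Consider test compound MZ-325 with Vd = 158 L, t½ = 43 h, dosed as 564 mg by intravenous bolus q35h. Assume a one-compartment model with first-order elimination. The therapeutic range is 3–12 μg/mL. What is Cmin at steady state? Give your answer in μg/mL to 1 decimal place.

4.7 μg/mL

k = ln2/t½ = ln2/43 ≈ 0.016120 h⁻¹; fraction remaining f = e^(−kτ) = e^(−0.016120×35) ≈ 0.5688.
At steady state, accumulation factor R = 1/(1 − e^(−kτ)) ≈ 2.3191.
Single-dose peak C₀ = D/Vd = 564/158 ≈ 3.570 μg/mL.
Cmax,ss = C₀/(1 − f) ≈ 3.570/0.4312 ≈ 8.279 μg/mL.
One interval later, Cmin,ss = Cmax,ss·e^(−kτ) ≈ 8.279 × 0.5688 ≈ 4.709 μg/mL.
Trough 4.7 μg/mL vs MEC 3 μg/mL: adequate.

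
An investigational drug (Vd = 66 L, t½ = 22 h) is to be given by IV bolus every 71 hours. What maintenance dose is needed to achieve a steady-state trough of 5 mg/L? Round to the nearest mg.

τ/t½ = 71/22 ≈ 3.2273, so f = (1/2)^(71/22) ≈ 0.106781.
Cmin,ss = (D/Vd)·f/(1−f), so D = Cmin,ss·Vd·(1−f)/f.
D = 5 × 66 × (1−f)/f ≈ 5 × 66 × 8.36496 ≈ 2760.44 mg.

2760 mg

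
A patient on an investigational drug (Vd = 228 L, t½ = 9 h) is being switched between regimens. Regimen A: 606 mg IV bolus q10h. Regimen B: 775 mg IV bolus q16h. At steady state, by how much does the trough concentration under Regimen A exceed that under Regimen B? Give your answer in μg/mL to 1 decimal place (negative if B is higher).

0.9 μg/mL

Regimen A: f = (1/2)^(10/9) ≈ 0.4629; Cmin,ss = (606/228)·f/(1−f) ≈ 2.291 μg/mL.
Regimen B: f = (1/2)^(16/9) ≈ 0.2916; Cmin,ss = (775/228)·f/(1−f) ≈ 1.399 μg/mL.
Difference ≈ 2.291 − 1.399 ≈ 0.892 μg/mL.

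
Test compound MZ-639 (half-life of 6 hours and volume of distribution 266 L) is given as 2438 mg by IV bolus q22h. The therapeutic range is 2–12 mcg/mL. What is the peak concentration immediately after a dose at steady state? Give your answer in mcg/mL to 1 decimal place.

Over one 22-h interval, 22/6 ≈ 3.6667 half-lives elapse, leaving f ≈ 0.0787 of each dose.
At steady state, accumulation factor R = 1/(1 − e^(−kτ)) ≈ 1.0854.
Single-dose peak C₀ = D/Vd = 2438/266 ≈ 9.165 mcg/mL.
Steady-state peak Cmax,ss = C₀·R ≈ 9.165 × 1.0854 ≈ 9.948 mcg/mL.
Peak 9.9 mcg/mL vs MTC 12 mcg/mL: below toxic threshold.

9.9 mcg/mL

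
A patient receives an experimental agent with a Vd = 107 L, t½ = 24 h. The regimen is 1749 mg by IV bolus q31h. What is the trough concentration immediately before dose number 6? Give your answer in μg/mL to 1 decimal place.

11.2 μg/mL

f = (1/2)^(τ/t½) = (1/2)^(31/24) ≈ 0.4085.
C₀ = D/Vd = 1749/107 ≈ 16.346 μg/mL.
Before the 6th dose, 5 doses have been given. Superposition: Cmin = C₀·(f + f² + … + f^5).
≈ 16.346 × (0.4085 + 0.1669 + 0.0682 + 0.0278 + 0.0114) ≈ 16.346 × 0.6828 ≈ 11.161 μg/mL.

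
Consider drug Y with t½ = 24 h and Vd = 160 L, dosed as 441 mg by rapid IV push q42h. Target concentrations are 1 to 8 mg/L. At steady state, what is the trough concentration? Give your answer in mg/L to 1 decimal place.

Over one 42-h interval, 42/24 ≈ 1.75 half-lives elapse, leaving f ≈ 0.2973 of each dose.
Accumulation ratio R = 1/(1 − f) ≈ 1/0.7027 ≈ 1.4231.
Single-dose peak C₀ = D/Vd = 441/160 ≈ 2.756 mg/L.
Steady-state peak Cmax,ss = C₀·R ≈ 2.756 × 1.4231 ≈ 3.922 mg/L.
One interval later, Cmin,ss = Cmax,ss·e^(−kτ) ≈ 3.922 × 0.2973 ≈ 1.166 mg/L.
Trough 1.2 mg/L vs MEC 1 mg/L: adequate.

1.2 mg/L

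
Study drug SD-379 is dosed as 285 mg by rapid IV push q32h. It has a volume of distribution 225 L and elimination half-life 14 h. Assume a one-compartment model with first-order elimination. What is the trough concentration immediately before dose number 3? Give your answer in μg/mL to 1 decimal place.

f = (1/2)^(τ/t½) = (1/2)^(32/14) ≈ 0.2051.
C₀ = D/Vd = 285/225 ≈ 1.267 μg/mL.
Before the 3rd dose, 2 doses have been given. Superposition: Cmin = C₀·(f + f²).
≈ 1.267 × (0.2051 + 0.0421) ≈ 1.267 × 0.2472 ≈ 0.313 μg/mL.

0.3 μg/mL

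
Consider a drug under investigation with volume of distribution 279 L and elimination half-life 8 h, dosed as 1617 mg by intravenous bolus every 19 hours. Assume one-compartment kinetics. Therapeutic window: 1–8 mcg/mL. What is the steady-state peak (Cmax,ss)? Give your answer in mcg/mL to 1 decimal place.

k = ln2/t½ = ln2/8 ≈ 0.086643 h⁻¹; fraction remaining f = e^(−kτ) = e^(−0.086643×19) ≈ 0.1928.
At steady state, accumulation factor R = 1/(1 − e^(−kτ)) ≈ 1.2389.
Each bolus raises the concentration by D/Vd = 1617/279 ≈ 5.796 mcg/mL.
Steady-state peak Cmax,ss = C₀·R ≈ 5.796 × 1.2389 ≈ 7.181 mcg/mL.
Peak 7.2 mcg/mL vs MTC 8 mcg/mL: below toxic threshold.

7.2 mcg/mL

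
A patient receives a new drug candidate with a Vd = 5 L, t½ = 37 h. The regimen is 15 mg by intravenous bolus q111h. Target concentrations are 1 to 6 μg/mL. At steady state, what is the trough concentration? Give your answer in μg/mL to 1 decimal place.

0.4 μg/mL

The dosing interval is 3 half-lives, so f = 2^(−3) = 0.125.
At steady state, R = 1/(1 − 0.125) = 8/7.
Single-dose peak C₀ = D/Vd = 15/5 = 3 μg/mL.
Steady-state peak Cmax,ss = C₀·R = 3 × 8/7 ≈ 3.429 μg/mL.
Steady-state trough Cmin,ss = Cmax,ss·f ≈ 3.429 × 0.125 ≈ 0.429 μg/mL.
Trough 0.4 μg/mL vs MEC 1 μg/mL: subtherapeutic.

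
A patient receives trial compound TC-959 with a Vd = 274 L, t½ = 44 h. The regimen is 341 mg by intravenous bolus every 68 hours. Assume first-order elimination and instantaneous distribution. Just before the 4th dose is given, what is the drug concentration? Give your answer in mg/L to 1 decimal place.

f = (1/2)^(τ/t½) = (1/2)^(68/44) ≈ 0.3426.
C₀ = D/Vd = 341/274 ≈ 1.245 mg/L.
Before the 4th dose, 3 doses have been given. Superposition: Cmin = C₀·(f + f² + … + f^3).
≈ 1.245 × (0.3426 + 0.1174 + 0.0402) ≈ 1.245 × 0.5002 ≈ 0.623 mg/L.

0.6 mg/L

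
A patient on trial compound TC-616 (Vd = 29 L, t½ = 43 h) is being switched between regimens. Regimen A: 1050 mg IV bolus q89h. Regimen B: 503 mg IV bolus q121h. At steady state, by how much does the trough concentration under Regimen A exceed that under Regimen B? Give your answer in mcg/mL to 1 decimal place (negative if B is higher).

Regimen A: f = (1/2)^(89/43) ≈ 0.2382; Cmin,ss = (1050/29)·f/(1−f) ≈ 11.321 mcg/mL.
Regimen B: f = (1/2)^(121/43) ≈ 0.1422; Cmin,ss = (503/29)·f/(1−f) ≈ 2.875 mcg/mL.
Difference ≈ 11.321 − 2.875 ≈ 8.446 mcg/mL.

8.4 mcg/mL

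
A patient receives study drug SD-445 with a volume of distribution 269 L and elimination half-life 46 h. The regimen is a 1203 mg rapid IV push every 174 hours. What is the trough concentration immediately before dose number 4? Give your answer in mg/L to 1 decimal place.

0.4 mg/L

f = (1/2)^(τ/t½) = (1/2)^(174/46) ≈ 0.0727.
C₀ = D/Vd = 1203/269 ≈ 4.472 mg/L.
Before the 4th dose, 3 doses have been given. Superposition: Cmin = C₀·(f + f² + … + f^3).
≈ 4.472 × (0.0727 + 0.0053 + 0.0004) ≈ 4.472 × 0.0784 ≈ 0.351 mg/L.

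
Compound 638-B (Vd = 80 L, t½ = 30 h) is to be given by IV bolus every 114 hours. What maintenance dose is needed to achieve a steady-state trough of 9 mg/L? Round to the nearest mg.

τ/t½ = 114/30 ≈ 3.8, so f = (1/2)^(114/30) ≈ 0.071794.
Cmin,ss = (D/Vd)·f/(1−f), so D = Cmin,ss·Vd·(1−f)/f.
D = 9 × 80 × (1−f)/f ≈ 9 × 80 × 12.92874 ≈ 9308.69 mg.

9309 mg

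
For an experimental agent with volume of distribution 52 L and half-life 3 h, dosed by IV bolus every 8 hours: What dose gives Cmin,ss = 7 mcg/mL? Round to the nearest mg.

τ/t½ = 8/3 ≈ 2.6667, so f = (1/2)^(8/3) ≈ 0.157490.
Cmin,ss = (D/Vd)·f/(1−f), so D = Cmin,ss·Vd·(1−f)/f.
D = 7 × 52 × (1−f)/f ≈ 7 × 52 × 5.34961 ≈ 1947.26 mg.

1947 mg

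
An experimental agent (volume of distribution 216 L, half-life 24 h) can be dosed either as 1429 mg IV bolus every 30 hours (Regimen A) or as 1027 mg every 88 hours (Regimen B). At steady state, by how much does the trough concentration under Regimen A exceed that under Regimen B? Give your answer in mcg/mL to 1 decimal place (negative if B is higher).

Regimen A: f = (1/2)^(30/24) ≈ 0.4204; Cmin,ss = (1429/216)·f/(1−f) ≈ 4.799 mcg/mL.
Regimen B: f = (1/2)^(88/24) ≈ 0.0787; Cmin,ss = (1027/216)·f/(1−f) ≈ 0.406 mcg/mL.
Difference ≈ 4.799 − 0.406 ≈ 4.393 mcg/mL.

4.4 mcg/mL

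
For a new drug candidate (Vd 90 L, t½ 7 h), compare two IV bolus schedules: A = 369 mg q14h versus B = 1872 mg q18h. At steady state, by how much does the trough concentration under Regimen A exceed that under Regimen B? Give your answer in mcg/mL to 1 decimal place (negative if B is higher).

Regimen A: f = (1/2)^(14/7) ≈ 0.2500; Cmin,ss = (369/90)·f/(1−f) ≈ 1.367 mcg/mL.
Regimen B: f = (1/2)^(18/7) ≈ 0.1682; Cmin,ss = (1872/90)·f/(1−f) ≈ 4.206 mcg/mL.
Difference ≈ 1.367 − 4.206 ≈ -2.839 mcg/mL.

-2.8 mcg/mL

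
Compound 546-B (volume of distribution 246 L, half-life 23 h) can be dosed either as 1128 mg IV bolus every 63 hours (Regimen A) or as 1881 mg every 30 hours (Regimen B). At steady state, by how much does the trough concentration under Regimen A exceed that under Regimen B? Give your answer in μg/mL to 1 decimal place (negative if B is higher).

Regimen A: f = (1/2)^(63/23) ≈ 0.1498; Cmin,ss = (1128/246)·f/(1−f) ≈ 0.808 μg/mL.
Regimen B: f = (1/2)^(30/23) ≈ 0.4049; Cmin,ss = (1881/246)·f/(1−f) ≈ 5.202 μg/mL.
Difference ≈ 0.808 − 5.202 ≈ -4.394 μg/mL.

-4.4 μg/mL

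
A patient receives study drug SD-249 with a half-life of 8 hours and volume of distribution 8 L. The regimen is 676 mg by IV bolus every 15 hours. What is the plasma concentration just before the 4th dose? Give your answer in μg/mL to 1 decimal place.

f = (1/2)^(τ/t½) = (1/2)^(15/8) ≈ 0.2726.
C₀ = D/Vd = 676/8 ≈ 84.500 μg/mL.
Before the 4th dose, 3 doses have been given. Superposition: Cmin = C₀·(f + f² + … + f^3).
≈ 84.500 × (0.2726 + 0.0743 + 0.0203) ≈ 84.500 × 0.3672 ≈ 31.028 μg/mL.

31.0 μg/mL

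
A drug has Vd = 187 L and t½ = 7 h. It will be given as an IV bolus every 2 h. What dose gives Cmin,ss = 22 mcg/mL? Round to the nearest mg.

τ/t½ = 2/7 ≈ 0.28571, so f = (1/2)^(2/7) ≈ 0.820335.
Cmin,ss = (D/Vd)·f/(1−f), so D = Cmin,ss·Vd·(1−f)/f.
D = 22 × 187 × (1−f)/f ≈ 22 × 187 × 0.21901 ≈ 901.01 mg.

901 mg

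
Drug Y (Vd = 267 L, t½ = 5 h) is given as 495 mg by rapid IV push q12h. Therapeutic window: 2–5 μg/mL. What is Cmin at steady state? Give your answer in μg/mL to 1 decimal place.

0.4 μg/mL

k = ln2/t½ = ln2/5 ≈ 0.138629 h⁻¹; fraction remaining f = e^(−kτ) = e^(−0.138629×12) ≈ 0.1895.
Accumulation ratio R = 1/(1 − f) ≈ 1/0.8105 ≈ 1.2338.
Each bolus raises the concentration by D/Vd = 495/267 ≈ 1.854 μg/mL.
Cmax,ss = C₀/(1 − f) ≈ 1.854/0.8105 ≈ 2.287 μg/mL.
Steady-state trough Cmin,ss = Cmax,ss·f ≈ 2.287 × 0.1895 ≈ 0.433 μg/mL.
Trough 0.4 μg/mL vs MEC 2 μg/mL: subtherapeutic.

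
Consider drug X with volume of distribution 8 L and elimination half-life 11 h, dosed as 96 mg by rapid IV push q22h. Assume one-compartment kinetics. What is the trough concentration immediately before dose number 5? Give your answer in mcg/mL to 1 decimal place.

4.0 mcg/mL

f = (1/2)^(τ/t½) = (1/2)^(22/11) ≈ 0.2500.
C₀ = D/Vd = 96/8 ≈ 12.000 mcg/mL.
Before the 5th dose, 4 doses have been given. Superposition: Cmin = C₀·(f + f² + … + f^4).
≈ 12.000 × (0.2500 + 0.0625 + 0.0156 + 0.0039) ≈ 12.000 × 0.3320 ≈ 3.984 mcg/mL.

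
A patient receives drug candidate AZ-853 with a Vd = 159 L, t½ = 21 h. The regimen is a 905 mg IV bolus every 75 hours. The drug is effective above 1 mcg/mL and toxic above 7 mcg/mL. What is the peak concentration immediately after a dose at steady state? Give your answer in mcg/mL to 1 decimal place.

τ/t½ = 75/21 ≈ 3.5714, so fraction remaining f = (1/2)^(75/21) ≈ 0.0841.
At steady state, accumulation factor R = 1/(1 − e^(−kτ)) ≈ 1.0918.
Single-dose peak C₀ = D/Vd = 905/159 ≈ 5.692 mcg/mL.
Cmax,ss = C₀/(1 − f) ≈ 5.692/0.9159 ≈ 6.215 mcg/mL.
Peak 6.2 mcg/mL vs MTC 7 mcg/mL: below toxic threshold.

6.2 mcg/mL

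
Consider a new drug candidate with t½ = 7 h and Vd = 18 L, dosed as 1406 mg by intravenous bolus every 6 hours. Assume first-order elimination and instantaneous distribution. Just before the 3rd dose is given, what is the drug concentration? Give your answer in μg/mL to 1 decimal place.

66.9 μg/mL

f = (1/2)^(τ/t½) = (1/2)^(6/7) ≈ 0.5520.
C₀ = D/Vd = 1406/18 ≈ 78.111 μg/mL.
Before the 3rd dose, 2 doses have been given. Superposition: Cmin = C₀·(f + f²).
≈ 78.111 × (0.5520 + 0.3047) ≈ 78.111 × 0.8567 ≈ 66.918 μg/mL.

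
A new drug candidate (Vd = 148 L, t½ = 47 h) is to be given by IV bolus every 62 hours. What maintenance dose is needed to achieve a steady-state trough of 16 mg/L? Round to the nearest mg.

τ/t½ = 62/47 ≈ 1.3191, so f = (1/2)^(62/47) ≈ 0.400771.
Cmin,ss = (D/Vd)·f/(1−f), so D = Cmin,ss·Vd·(1−f)/f.
D = 16 × 148 × (1−f)/f ≈ 16 × 148 × 1.49519 ≈ 3540.61 mg.

3541 mg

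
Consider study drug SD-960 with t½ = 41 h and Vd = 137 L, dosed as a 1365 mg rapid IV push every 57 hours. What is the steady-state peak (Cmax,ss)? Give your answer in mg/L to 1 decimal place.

16.1 mg/L

τ/t½ = 57/41 ≈ 1.3902, so fraction remaining f = (1/2)^(57/41) ≈ 0.3815.
At steady state, accumulation factor R = 1/(1 − e^(−kτ)) ≈ 1.6168.
Single-dose peak C₀ = D/Vd = 1365/137 ≈ 9.964 mg/L.
Steady-state peak Cmax,ss = C₀·R ≈ 9.964 × 1.6168 ≈ 16.110 mg/L.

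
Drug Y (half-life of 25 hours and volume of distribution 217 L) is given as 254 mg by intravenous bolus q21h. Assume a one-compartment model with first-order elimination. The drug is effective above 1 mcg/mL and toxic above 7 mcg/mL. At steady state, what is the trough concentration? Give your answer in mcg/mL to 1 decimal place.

k = ln2/t½ = ln2/25 ≈ 0.027726 h⁻¹; fraction remaining f = e^(−kτ) = e^(−0.027726×21) ≈ 0.5586.
At steady state, accumulation factor R = 1/(1 − e^(−kτ)) ≈ 2.2655.
Each bolus raises the concentration by D/Vd = 254/217 ≈ 1.171 mcg/mL.
Cmax,ss = C₀/(1 − f) ≈ 1.171/0.4414 ≈ 2.653 mcg/mL.
One interval later, Cmin,ss = Cmax,ss·e^(−kτ) ≈ 2.653 × 0.5586 ≈ 1.482 mcg/mL.
Trough 1.5 mcg/mL vs MEC 1 mcg/mL: adequate.

1.5 mcg/mL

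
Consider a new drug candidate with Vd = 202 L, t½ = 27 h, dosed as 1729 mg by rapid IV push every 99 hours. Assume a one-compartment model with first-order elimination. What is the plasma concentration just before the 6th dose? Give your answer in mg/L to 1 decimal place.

f = (1/2)^(τ/t½) = (1/2)^(99/27) ≈ 0.0787.
C₀ = D/Vd = 1729/202 ≈ 8.559 mg/L.
Before the 6th dose, 5 doses have been given. Superposition: Cmin = C₀·(f + f² + … + f^5).
≈ 8.559 × (0.0787 + 0.0062 + 0.0005 + 0.0000 + 0.0000) ≈ 8.559 × 0.0854 ≈ 0.731 mg/L.

0.7 mg/L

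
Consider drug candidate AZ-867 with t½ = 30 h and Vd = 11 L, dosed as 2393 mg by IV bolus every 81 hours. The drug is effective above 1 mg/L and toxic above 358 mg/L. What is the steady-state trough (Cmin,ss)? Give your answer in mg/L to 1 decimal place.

39.6 mg/L

τ/t½ = 81/30 ≈ 2.7, so fraction remaining f = (1/2)^(81/30) ≈ 0.1539.
Single-dose peak C₀ = D/Vd = 2393/11 ≈ 217.545 mg/L.
Steady-state trough Cmin,ss = C₀·f/(1−f) ≈ 217.545 × 0.1539/0.8461 ≈ 39.570 mg/L.
Trough 39.6 mg/L vs MEC 1 mg/L: adequate.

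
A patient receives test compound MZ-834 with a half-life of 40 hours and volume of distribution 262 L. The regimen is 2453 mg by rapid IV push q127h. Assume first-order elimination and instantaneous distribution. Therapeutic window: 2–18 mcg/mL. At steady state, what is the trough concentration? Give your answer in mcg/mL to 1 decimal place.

1.2 mcg/mL

Over one 127-h interval, 127/40 ≈ 3.175 half-lives elapse, leaving f ≈ 0.1107 of each dose.
Single-dose peak C₀ = D/Vd = 2453/262 ≈ 9.363 mcg/mL.
Steady-state trough Cmin,ss = C₀·f/(1−f) ≈ 9.363 × 0.1107/0.8893 ≈ 1.166 mcg/mL.
Trough 1.2 mcg/mL vs MEC 2 mcg/mL: subtherapeutic.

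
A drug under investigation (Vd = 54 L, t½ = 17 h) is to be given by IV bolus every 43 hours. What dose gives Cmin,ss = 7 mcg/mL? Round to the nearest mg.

1804 mg

τ/t½ = 43/17 ≈ 2.5294, so f = (1/2)^(43/17) ≈ 0.173209.
Cmin,ss = (D/Vd)·f/(1−f), so D = Cmin,ss·Vd·(1−f)/f.
D = 7 × 54 × (1−f)/f ≈ 7 × 54 × 4.77337 ≈ 1804.33 mg.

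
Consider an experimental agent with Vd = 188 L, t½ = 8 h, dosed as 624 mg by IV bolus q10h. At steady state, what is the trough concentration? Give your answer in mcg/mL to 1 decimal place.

τ/t½ = 10/8 ≈ 1.25, so fraction remaining f = (1/2)^(10/8) ≈ 0.4204.
Accumulation ratio R = 1/(1 − f) ≈ 1/0.5796 ≈ 1.7253.
Single-dose peak C₀ = D/Vd = 624/188 ≈ 3.319 mcg/mL.
Steady-state peak Cmax,ss = C₀·R ≈ 3.319 × 1.7253 ≈ 5.726 mcg/mL.
One interval later, Cmin,ss = Cmax,ss·e^(−kτ) ≈ 5.726 × 0.4204 ≈ 2.407 mcg/mL.

2.4 mcg/mL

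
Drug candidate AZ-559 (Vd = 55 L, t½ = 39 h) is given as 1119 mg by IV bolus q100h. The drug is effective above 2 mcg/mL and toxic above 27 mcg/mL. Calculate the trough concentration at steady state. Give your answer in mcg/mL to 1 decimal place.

τ/t½ = 100/39 ≈ 2.5641, so fraction remaining f = (1/2)^(100/39) ≈ 0.1691.
Single-dose peak C₀ = D/Vd = 1119/55 ≈ 20.345 mcg/mL.
Steady-state trough Cmin,ss = C₀·f/(1−f) ≈ 20.345 × 0.1691/0.8309 ≈ 4.140 mcg/mL.
Trough 4.1 mcg/mL vs MEC 2 mcg/mL: adequate.

4.1 mcg/mL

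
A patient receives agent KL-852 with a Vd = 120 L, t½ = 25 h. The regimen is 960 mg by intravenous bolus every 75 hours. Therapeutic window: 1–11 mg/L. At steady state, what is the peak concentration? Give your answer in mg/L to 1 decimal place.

9.1 mg/L

The dosing interval is 3 half-lives, so f = 2^(−3) = 0.125.
At steady state, R = 1/(1 − 0.125) = 8/7.
Single-dose peak C₀ = D/Vd = 960/120 = 8 mg/L.
Steady-state peak Cmax,ss = C₀·R = 8 × 8/7 ≈ 9.143 mg/L.
Peak 9.1 mg/L vs MTC 11 mg/L: below toxic threshold.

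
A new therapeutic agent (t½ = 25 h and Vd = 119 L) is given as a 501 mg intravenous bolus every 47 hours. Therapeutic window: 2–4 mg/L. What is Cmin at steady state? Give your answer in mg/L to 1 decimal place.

Over one 47-h interval, 47/25 ≈ 1.88 half-lives elapse, leaving f ≈ 0.2717 of each dose.
Accumulation ratio R = 1/(1 − f) ≈ 1/0.7283 ≈ 1.3731.
Each bolus raises the concentration by D/Vd = 501/119 ≈ 4.210 mg/L.
Cmax,ss = C₀/(1 − f) ≈ 4.210/0.7283 ≈ 5.781 mg/L.
One interval later, Cmin,ss = Cmax,ss·e^(−kτ) ≈ 5.781 × 0.2717 ≈ 1.571 mg/L.
Trough 1.6 mg/L vs MEC 2 mg/L: subtherapeutic.

1.6 mg/L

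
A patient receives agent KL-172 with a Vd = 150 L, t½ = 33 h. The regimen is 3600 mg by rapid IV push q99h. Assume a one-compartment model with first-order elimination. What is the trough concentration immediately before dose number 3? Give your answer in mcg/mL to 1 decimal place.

3.4 mcg/mL

f = (1/2)^(τ/t½) = (1/2)^(99/33) ≈ 0.1250.
C₀ = D/Vd = 3600/150 ≈ 24.000 mcg/mL.
Before the 3rd dose, 2 doses have been given. Superposition: Cmin = C₀·(f + f²).
≈ 24.000 × (0.1250 + 0.0156) ≈ 24.000 × 0.1406 ≈ 3.374 mcg/mL.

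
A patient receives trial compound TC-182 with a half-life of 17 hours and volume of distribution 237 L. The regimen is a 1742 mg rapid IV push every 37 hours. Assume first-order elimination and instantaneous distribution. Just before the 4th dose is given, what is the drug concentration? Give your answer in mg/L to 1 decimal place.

2.1 mg/L

f = (1/2)^(τ/t½) = (1/2)^(37/17) ≈ 0.2212.
C₀ = D/Vd = 1742/237 ≈ 7.350 mg/L.
Before the 4th dose, 3 doses have been given. Superposition: Cmin = C₀·(f + f² + … + f^3).
≈ 7.350 × (0.2212 + 0.0489 + 0.0108) ≈ 7.350 × 0.2809 ≈ 2.065 mg/L.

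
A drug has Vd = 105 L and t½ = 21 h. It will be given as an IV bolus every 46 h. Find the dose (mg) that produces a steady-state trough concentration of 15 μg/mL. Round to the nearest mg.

τ/t½ = 46/21 ≈ 2.1905, so f = (1/2)^(46/21) ≈ 0.219079.
Cmin,ss = (D/Vd)·f/(1−f), so D = Cmin,ss·Vd·(1−f)/f.
D = 15 × 105 × (1−f)/f ≈ 15 × 105 × 3.56456 ≈ 5614.18 mg.

5614 mg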